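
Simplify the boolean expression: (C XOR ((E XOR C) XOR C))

By XOR self-cancellation ((E XOR v) XOR v = E):
= (E XOR C)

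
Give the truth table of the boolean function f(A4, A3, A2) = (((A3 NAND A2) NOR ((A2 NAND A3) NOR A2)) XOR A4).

A4 | A3 | A2 | Output
---------------------
0 | 0 | 0 | 0
0 | 0 | 1 | 0
0 | 1 | 0 | 0
0 | 1 | 1 | 1
1 | 0 | 0 | 1
1 | 0 | 1 | 1
1 | 1 | 0 | 1
1 | 1 | 1 | 0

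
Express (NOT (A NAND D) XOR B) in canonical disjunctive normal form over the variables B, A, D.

(NOT B AND A AND D) OR (B AND NOT A AND NOT D) OR (B AND NOT A AND D) OR (B AND A AND NOT D)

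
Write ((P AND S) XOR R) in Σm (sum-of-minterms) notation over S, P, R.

Σm(1, 3, 5, 6) = (NOT S AND NOT P AND R) OR (NOT S AND P AND R) OR (S AND NOT P AND R) OR (S AND P AND NOT R)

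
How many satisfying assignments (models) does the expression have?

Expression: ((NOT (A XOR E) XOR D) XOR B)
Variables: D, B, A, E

Satisfying assignments: (0,0,0,0), (0,0,1,1), (0,1,0,1), (0,1,1,0), (1,0,0,1), (1,0,1,0), (1,1,0,0), (1,1,1,1)
Count: 8 out of 16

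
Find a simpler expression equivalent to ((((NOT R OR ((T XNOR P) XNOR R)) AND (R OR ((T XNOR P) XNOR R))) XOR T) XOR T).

By XOR self-cancellation ((E XOR v) XOR v = E) then distribution ((E OR v) AND (E OR NOT v) = E):
= ((T XNOR P) XNOR R)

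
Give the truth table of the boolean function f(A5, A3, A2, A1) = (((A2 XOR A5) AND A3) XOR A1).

A5 | A3 | A2 | A1 | Output
--------------------------
0 | 0 | 0 | 0 | 0
0 | 0 | 0 | 1 | 1
0 | 0 | 1 | 0 | 0
0 | 0 | 1 | 1 | 1
0 | 1 | 0 | 0 | 0
0 | 1 | 0 | 1 | 1
0 | 1 | 1 | 0 | 1
0 | 1 | 1 | 1 | 0
1 | 0 | 0 | 0 | 0
1 | 0 | 0 | 1 | 1
1 | 0 | 1 | 0 | 0
1 | 0 | 1 | 1 | 1
1 | 1 | 0 | 0 | 1
1 | 1 | 0 | 1 | 0
1 | 1 | 1 | 0 | 0
1 | 1 | 1 | 1 | 1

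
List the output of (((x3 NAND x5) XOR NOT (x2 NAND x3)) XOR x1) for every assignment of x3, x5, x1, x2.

x3 | x5 | x1 | x2 | Output
--------------------------
0 | 0 | 0 | 0 | 1
0 | 0 | 0 | 1 | 1
0 | 0 | 1 | 0 | 0
0 | 0 | 1 | 1 | 0
0 | 1 | 0 | 0 | 1
0 | 1 | 0 | 1 | 1
0 | 1 | 1 | 0 | 0
0 | 1 | 1 | 1 | 0
1 | 0 | 0 | 0 | 1
1 | 0 | 0 | 1 | 0
1 | 0 | 1 | 0 | 0
1 | 0 | 1 | 1 | 1
1 | 1 | 0 | 0 | 0
1 | 1 | 0 | 1 | 1
1 | 1 | 1 | 0 | 1
1 | 1 | 1 | 1 | 0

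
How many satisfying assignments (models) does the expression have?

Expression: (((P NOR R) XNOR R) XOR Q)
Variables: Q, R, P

Satisfying assignments: (0,0,1), (1,0,0), (1,1,0), (1,1,1)
Count: 4 out of 8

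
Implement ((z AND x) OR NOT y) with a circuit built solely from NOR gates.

((((z NOR z) NOR (x NOR x)) NOR (y NOR y)) NOR (((z NOR z) NOR (x NOR x)) NOR (y NOR y)))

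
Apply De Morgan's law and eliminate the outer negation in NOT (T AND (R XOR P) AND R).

NOT T OR NOT (R XOR P) OR NOT R
De Morgan's: NOT(AND of terms) = OR of negations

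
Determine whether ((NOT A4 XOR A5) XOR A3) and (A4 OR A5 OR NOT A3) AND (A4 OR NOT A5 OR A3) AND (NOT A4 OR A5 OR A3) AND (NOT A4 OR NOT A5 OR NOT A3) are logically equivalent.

Yes, they are equivalent — the two output columns agree on all 8 assignments:
A4 | A5 | A3 | Expression 1 | Expression 2
------------------------------------------
0 | 0 | 0 | 1 | 1
0 | 0 | 1 | 0 | 0
0 | 1 | 0 | 0 | 0
0 | 1 | 1 | 1 | 1
1 | 0 | 0 | 0 | 0
1 | 0 | 1 | 1 | 1
1 | 1 | 0 | 1 | 1
1 | 1 | 1 | 0 | 0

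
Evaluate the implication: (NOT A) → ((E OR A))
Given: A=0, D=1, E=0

Antecedent (NOT A) = 1; consequent ((E OR A)) = 0.
1 → 0 = 0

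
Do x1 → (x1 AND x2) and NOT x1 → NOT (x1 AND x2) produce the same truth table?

No, Inverse is not equivalent to original (counterexample: x1=1, x2=0, x5=0)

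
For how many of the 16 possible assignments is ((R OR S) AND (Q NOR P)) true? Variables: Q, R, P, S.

Satisfying assignments: (0,0,0,1), (0,1,0,0), (0,1,0,1)
Count: 3 out of 16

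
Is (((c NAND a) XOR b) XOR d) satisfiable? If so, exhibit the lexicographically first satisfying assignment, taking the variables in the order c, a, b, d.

c=0, a=0, b=0, d=0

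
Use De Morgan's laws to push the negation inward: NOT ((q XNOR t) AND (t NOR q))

NOT (q XNOR t) OR NOT (t NOR q)
De Morgan's: NOT(AND of terms) = OR of negations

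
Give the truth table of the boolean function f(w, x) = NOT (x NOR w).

w | x | Output
--------------
0 | 0 | 0
0 | 1 | 1
1 | 0 | 1
1 | 1 | 1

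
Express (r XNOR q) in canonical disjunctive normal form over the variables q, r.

(NOT q AND NOT r) OR (q AND r)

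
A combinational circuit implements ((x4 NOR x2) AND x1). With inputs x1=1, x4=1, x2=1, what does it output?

Substituting: ((1 NOR 1) AND 1)
= 0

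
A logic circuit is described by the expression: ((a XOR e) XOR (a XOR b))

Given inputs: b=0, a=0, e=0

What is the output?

Substituting: ((0 XOR 0) XOR (0 XOR 0))
= 0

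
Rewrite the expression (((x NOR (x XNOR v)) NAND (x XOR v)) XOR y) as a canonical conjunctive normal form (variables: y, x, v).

(y OR x OR NOT v) AND (NOT y OR x OR v) AND (NOT y OR NOT x OR v) AND (NOT y OR NOT x OR NOT v)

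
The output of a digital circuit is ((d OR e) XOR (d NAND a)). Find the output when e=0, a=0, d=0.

Substituting: ((0 OR 0) XOR (0 NAND 0))
= 1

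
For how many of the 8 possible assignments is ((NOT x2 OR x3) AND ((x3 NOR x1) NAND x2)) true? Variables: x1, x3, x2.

Satisfying assignments: (0,0,0), (0,1,0), (0,1,1), (1,0,0), (1,1,0), (1,1,1)
Count: 6 out of 8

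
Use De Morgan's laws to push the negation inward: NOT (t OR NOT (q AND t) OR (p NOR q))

NOT t AND (q AND t) AND NOT (p NOR q)
De Morgan's: NOT(OR of terms) = AND of negations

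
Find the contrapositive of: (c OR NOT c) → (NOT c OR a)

Contrapositive: NOT (NOT c OR a) → NOT (c OR NOT c)
Note: A statement and its contrapositive are logically equivalent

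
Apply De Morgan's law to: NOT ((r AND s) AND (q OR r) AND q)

NOT (r AND s) OR NOT (q OR r) OR NOT q
De Morgan's: NOT(AND of terms) = OR of negations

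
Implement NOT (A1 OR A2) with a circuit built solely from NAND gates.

(((A1 NAND A1) NAND (A2 NAND A2)) NAND ((A1 NAND A1) NAND (A2 NAND A2)))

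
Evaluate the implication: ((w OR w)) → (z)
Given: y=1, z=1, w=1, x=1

Antecedent ((w OR w)) = 1; consequent (z) = 1.
1 → 1 = 1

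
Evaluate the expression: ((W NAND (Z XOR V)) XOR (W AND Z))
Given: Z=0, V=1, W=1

Substituting: ((1 NAND (0 XOR 1)) XOR (1 AND 0))
= 0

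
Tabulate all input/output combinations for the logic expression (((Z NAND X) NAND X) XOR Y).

Y | X | Z | Output
------------------
0 | 0 | 0 | 1
0 | 0 | 1 | 1
0 | 1 | 0 | 0
0 | 1 | 1 | 1
1 | 0 | 0 | 0
1 | 0 | 1 | 0
1 | 1 | 0 | 1
1 | 1 | 1 | 0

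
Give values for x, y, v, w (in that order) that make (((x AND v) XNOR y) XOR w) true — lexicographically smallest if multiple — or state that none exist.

x=0, y=0, v=0, w=0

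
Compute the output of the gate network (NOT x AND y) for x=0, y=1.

Substituting: (NOT 0 AND 1)
= 1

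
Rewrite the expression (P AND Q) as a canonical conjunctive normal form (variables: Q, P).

(Q OR P) AND (Q OR NOT P) AND (NOT Q OR P)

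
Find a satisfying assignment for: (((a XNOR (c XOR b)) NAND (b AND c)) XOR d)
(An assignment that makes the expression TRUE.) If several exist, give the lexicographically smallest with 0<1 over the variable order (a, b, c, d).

a=0, b=0, c=0, d=0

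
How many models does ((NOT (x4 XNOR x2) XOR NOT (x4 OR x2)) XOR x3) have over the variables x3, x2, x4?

Satisfying assignments: (0,0,0), (0,0,1), (0,1,0), (1,1,1)
Count: 4 out of 8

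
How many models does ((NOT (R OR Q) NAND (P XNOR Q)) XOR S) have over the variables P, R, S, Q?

Satisfying assignments: (0,0,0,1), (0,0,1,0), (0,1,0,0), (0,1,0,1), (1,0,0,0), (1,0,0,1), (1,1,0,0), (1,1,0,1)
Count: 8 out of 16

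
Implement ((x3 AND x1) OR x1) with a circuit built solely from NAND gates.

((((x3 NAND x1) NAND (x3 NAND x1)) NAND ((x3 NAND x1) NAND (x3 NAND x1))) NAND (x1 NAND x1))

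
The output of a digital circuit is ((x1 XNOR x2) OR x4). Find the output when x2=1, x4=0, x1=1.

Substituting: ((1 XNOR 1) OR 0)
= 1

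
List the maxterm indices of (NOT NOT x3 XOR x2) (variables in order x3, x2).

ΠM(0, 3) = (x3 OR x2) AND (NOT x3 OR NOT x2)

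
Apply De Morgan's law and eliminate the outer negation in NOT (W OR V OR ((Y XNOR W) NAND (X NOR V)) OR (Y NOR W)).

NOT W AND NOT V AND NOT ((Y XNOR W) NAND (X NOR V)) AND NOT (Y NOR W)
De Morgan's: NOT(OR of terms) = AND of negations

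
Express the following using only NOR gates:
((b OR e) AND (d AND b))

((((b NOR e) NOR (b NOR e)) NOR ((b NOR e) NOR (b NOR e))) NOR (((d NOR d) NOR (b NOR b)) NOR ((d NOR d) NOR (b NOR b))))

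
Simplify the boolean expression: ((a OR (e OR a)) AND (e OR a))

By absorption (E AND (E OR v) = E):
= (e OR a)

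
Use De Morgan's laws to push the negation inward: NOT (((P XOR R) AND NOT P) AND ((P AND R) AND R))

NOT ((P XOR R) AND NOT P) OR NOT ((P AND R) AND R)
De Morgan's: NOT(AND of terms) = OR of negations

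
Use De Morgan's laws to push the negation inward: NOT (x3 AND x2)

NOT x3 OR NOT x2
De Morgan's: NOT(AND of terms) = OR of negations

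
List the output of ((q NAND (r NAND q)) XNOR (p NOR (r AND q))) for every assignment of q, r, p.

q | r | p | Output
------------------
0 | 0 | 0 | 1
0 | 0 | 1 | 0
0 | 1 | 0 | 1
0 | 1 | 1 | 0
1 | 0 | 0 | 0
1 | 0 | 1 | 1
1 | 1 | 0 | 0
1 | 1 | 1 | 0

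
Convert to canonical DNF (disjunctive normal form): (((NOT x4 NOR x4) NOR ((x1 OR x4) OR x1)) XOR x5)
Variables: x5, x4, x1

(NOT x5 AND NOT x4 AND NOT x1) OR (x5 AND NOT x4 AND x1) OR (x5 AND x4 AND NOT x1) OR (x5 AND x4 AND x1)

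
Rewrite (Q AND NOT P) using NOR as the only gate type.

((Q NOR Q) NOR ((P NOR P) NOR (P NOR P)))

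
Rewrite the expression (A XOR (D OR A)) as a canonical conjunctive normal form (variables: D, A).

(D OR A) AND (D OR NOT A) AND (NOT D OR NOT A)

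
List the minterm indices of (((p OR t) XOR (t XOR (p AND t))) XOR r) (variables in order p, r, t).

Σm(2, 3, 4, 5) = (NOT p AND r AND NOT t) OR (NOT p AND r AND t) OR (p AND NOT r AND NOT t) OR (p AND NOT r AND t)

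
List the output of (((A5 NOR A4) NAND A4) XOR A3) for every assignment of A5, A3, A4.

A5 | A3 | A4 | Output
---------------------
0 | 0 | 0 | 1
0 | 0 | 1 | 1
0 | 1 | 0 | 0
0 | 1 | 1 | 0
1 | 0 | 0 | 1
1 | 0 | 1 | 1
1 | 1 | 0 | 0
1 | 1 | 1 | 0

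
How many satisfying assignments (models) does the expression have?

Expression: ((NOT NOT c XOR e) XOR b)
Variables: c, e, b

Satisfying assignments: (0,0,1), (0,1,0), (1,0,0), (1,1,1)
Count: 4 out of 8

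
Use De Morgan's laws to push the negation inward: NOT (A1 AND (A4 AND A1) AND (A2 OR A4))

NOT A1 OR NOT (A4 AND A1) OR NOT (A2 OR A4)
De Morgan's: NOT(AND of terms) = OR of negations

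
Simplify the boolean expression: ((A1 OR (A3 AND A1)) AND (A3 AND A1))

By absorption (E AND (E OR v) = E):
= (A3 AND A1)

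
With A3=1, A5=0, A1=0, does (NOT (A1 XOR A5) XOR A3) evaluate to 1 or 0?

Substituting: (NOT (0 XOR 0) XOR 1)
= 0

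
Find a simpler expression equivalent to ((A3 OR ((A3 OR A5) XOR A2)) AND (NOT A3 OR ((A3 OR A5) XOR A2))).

By distribution ((E OR v) AND (E OR NOT v) = E):
= ((A3 OR A5) XOR A2)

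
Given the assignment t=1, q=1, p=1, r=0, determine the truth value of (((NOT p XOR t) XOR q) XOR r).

Substituting: (((NOT 1 XOR 1) XOR 1) XOR 0)
= 0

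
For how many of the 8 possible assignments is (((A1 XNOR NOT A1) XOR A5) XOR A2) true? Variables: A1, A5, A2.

Satisfying assignments: (0,0,1), (0,1,0), (1,0,1), (1,1,0)
Count: 4 out of 8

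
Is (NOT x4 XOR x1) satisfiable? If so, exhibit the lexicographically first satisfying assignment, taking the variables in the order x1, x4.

x1=0, x4=0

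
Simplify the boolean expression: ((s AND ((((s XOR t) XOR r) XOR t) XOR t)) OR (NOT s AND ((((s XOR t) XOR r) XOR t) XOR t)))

By distribution ((E AND v) OR (E AND NOT v) = E) then XOR self-cancellation ((E XOR v) XOR v = E):
= ((s XOR t) XOR r)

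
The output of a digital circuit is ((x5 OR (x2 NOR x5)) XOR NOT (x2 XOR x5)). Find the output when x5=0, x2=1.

Substituting: ((0 OR (1 NOR 0)) XOR NOT (1 XOR 0))
= 0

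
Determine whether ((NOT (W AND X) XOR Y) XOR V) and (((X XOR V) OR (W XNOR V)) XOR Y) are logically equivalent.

No. Counterexample: with Y=0, V=0, X=0, W=1, Expression 1 = 1 but Expression 2 = 0.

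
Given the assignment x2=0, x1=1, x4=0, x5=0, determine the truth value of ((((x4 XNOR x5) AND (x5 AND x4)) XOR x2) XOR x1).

Substituting: ((((0 XNOR 0) AND (0 AND 0)) XOR 0) XOR 1)
= 1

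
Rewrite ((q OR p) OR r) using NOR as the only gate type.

((((q NOR p) NOR (q NOR p)) NOR r) NOR (((q NOR p) NOR (q NOR p)) NOR r))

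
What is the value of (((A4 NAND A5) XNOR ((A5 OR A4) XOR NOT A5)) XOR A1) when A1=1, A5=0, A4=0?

Substituting: (((0 NAND 0) XNOR ((0 OR 0) XOR NOT 0)) XOR 1)
= 0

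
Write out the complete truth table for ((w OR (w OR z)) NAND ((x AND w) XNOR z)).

z | x | w | Output
------------------
0 | 0 | 0 | 1
0 | 0 | 1 | 0
0 | 1 | 0 | 1
0 | 1 | 1 | 1
1 | 0 | 0 | 1
1 | 0 | 1 | 1
1 | 1 | 0 | 1
1 | 1 | 1 | 0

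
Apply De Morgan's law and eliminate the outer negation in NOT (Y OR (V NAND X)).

NOT Y AND NOT (V NAND X)
De Morgan's: NOT(OR of terms) = AND of negations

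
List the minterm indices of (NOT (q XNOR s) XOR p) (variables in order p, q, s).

Σm(1, 2, 4, 7) = (NOT p AND NOT q AND s) OR (NOT p AND q AND NOT s) OR (p AND NOT q AND NOT s) OR (p AND q AND s)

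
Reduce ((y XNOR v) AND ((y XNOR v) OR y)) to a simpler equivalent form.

By absorption (E AND (E OR v) = E):
= (y XNOR v)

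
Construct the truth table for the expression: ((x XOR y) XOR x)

y | x | Output
--------------
0 | 0 | 0
0 | 1 | 0
1 | 0 | 1
1 | 1 | 1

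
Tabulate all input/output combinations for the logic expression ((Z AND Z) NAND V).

Z | V | Output
--------------
0 | 0 | 1
0 | 1 | 1
1 | 0 | 1
1 | 1 | 0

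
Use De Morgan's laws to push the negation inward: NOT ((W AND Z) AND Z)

NOT (W AND Z) OR NOT Z
De Morgan's: NOT(AND of terms) = OR of negations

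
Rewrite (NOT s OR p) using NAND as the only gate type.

(((s NAND s) NAND (s NAND s)) NAND (p NAND p))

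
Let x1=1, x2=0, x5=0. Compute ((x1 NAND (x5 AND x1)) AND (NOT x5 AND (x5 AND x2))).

Substituting: ((1 NAND (0 AND 1)) AND (NOT 0 AND (0 AND 0)))
= 0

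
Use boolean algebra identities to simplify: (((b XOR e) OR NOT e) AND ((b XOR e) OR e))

By distribution ((E OR v) AND (E OR NOT v) = E):
= (b XOR e)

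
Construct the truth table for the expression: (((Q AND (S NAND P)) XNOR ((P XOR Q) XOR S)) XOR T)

T | S | P | Q | Output
----------------------
0 | 0 | 0 | 0 | 1
0 | 0 | 0 | 1 | 1
0 | 0 | 1 | 0 | 0
0 | 0 | 1 | 1 | 0
0 | 1 | 0 | 0 | 0
0 | 1 | 0 | 1 | 0
0 | 1 | 1 | 0 | 1
0 | 1 | 1 | 1 | 0
1 | 0 | 0 | 0 | 0
1 | 0 | 0 | 1 | 0
1 | 0 | 1 | 0 | 1
1 | 0 | 1 | 1 | 1
1 | 1 | 0 | 0 | 1
1 | 1 | 0 | 1 | 1
1 | 1 | 1 | 0 | 0
1 | 1 | 1 | 1 | 1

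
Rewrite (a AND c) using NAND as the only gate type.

((a NAND c) NAND (a NAND c))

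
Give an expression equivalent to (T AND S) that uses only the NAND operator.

((T NAND S) NAND (T NAND S))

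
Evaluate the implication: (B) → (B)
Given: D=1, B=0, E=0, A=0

Antecedent (B) = 0; consequent (B) = 0.
0 → 0 = 1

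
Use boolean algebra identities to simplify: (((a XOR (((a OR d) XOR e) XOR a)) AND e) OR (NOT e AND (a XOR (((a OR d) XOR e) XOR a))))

By distribution ((E AND v) OR (E AND NOT v) = E) then XOR self-cancellation ((E XOR v) XOR v = E):
= ((a OR d) XOR e)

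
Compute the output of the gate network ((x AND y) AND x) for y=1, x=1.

Substituting: ((1 AND 1) AND 1)
= 1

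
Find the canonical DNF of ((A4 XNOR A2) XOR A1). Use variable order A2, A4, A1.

(NOT A2 AND NOT A4 AND NOT A1) OR (NOT A2 AND A4 AND A1) OR (A2 AND NOT A4 AND A1) OR (A2 AND A4 AND NOT A1)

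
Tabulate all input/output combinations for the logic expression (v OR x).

x | v | Output
--------------
0 | 0 | 0
0 | 1 | 1
1 | 0 | 1
1 | 1 | 1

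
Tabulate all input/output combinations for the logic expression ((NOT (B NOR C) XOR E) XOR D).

E | B | C | D | Output
----------------------
0 | 0 | 0 | 0 | 0
0 | 0 | 0 | 1 | 1
0 | 0 | 1 | 0 | 1
0 | 0 | 1 | 1 | 0
0 | 1 | 0 | 0 | 1
0 | 1 | 0 | 1 | 0
0 | 1 | 1 | 0 | 1
0 | 1 | 1 | 1 | 0
1 | 0 | 0 | 0 | 1
1 | 0 | 0 | 1 | 0
1 | 0 | 1 | 0 | 0
1 | 0 | 1 | 1 | 1
1 | 1 | 0 | 0 | 0
1 | 1 | 0 | 1 | 1
1 | 1 | 1 | 0 | 0
1 | 1 | 1 | 1 | 1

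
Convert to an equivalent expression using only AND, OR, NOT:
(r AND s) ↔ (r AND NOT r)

((r AND s) AND (r AND NOT r)) OR (NOT (r AND s) AND NOT (r AND NOT r))
(Biconditional = both true or both false)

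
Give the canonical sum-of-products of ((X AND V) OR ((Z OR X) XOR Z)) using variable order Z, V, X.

Σm(1, 3, 7) = (NOT Z AND NOT V AND X) OR (NOT Z AND V AND X) OR (Z AND V AND X)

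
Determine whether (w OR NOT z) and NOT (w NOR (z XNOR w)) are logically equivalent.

Yes, they are equivalent — the two output columns agree on all 4 assignments:
w | z | Expression 1 | Expression 2
-----------------------------------
0 | 0 | 1 | 1
0 | 1 | 0 | 0
1 | 0 | 1 | 1
1 | 1 | 1 | 1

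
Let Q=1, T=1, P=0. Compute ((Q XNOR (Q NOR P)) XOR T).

Substituting: ((1 XNOR (1 NOR 0)) XOR 1)
= 1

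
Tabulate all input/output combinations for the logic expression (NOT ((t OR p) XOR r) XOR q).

q | t | p | r | Output
----------------------
0 | 0 | 0 | 0 | 1
0 | 0 | 0 | 1 | 0
0 | 0 | 1 | 0 | 0
0 | 0 | 1 | 1 | 1
0 | 1 | 0 | 0 | 0
0 | 1 | 0 | 1 | 1
0 | 1 | 1 | 0 | 0
0 | 1 | 1 | 1 | 1
1 | 0 | 0 | 0 | 0
1 | 0 | 0 | 1 | 1
1 | 0 | 1 | 0 | 1
1 | 0 | 1 | 1 | 0
1 | 1 | 0 | 0 | 1
1 | 1 | 0 | 1 | 0
1 | 1 | 1 | 0 | 1
1 | 1 | 1 | 1 | 0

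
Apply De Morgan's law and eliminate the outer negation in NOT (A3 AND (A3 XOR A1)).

NOT A3 OR NOT (A3 XOR A1)
De Morgan's: NOT(AND of terms) = OR of negations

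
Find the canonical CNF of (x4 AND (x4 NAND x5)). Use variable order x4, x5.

(x4 OR x5) AND (x4 OR NOT x5) AND (NOT x4 OR NOT x5)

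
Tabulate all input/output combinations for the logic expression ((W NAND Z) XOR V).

V | Z | W | Output
------------------
0 | 0 | 0 | 1
0 | 0 | 1 | 1
0 | 1 | 0 | 1
0 | 1 | 1 | 0
1 | 0 | 0 | 0
1 | 0 | 1 | 0
1 | 1 | 0 | 0
1 | 1 | 1 | 1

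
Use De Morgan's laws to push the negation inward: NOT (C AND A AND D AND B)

NOT C OR NOT A OR NOT D OR NOT B
De Morgan's: NOT(AND of terms) = OR of negations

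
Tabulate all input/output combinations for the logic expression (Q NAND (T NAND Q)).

Q | T | Output
--------------
0 | 0 | 1
0 | 1 | 1
1 | 0 | 0
1 | 1 | 1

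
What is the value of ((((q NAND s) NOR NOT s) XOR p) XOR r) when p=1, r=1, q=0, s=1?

Substituting: ((((0 NAND 1) NOR NOT 1) XOR 1) XOR 1)
= 0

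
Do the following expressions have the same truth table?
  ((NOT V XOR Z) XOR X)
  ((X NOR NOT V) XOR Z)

No. Counterexample: with Z=0, X=0, V=0, Expression 1 = 1 but Expression 2 = 0.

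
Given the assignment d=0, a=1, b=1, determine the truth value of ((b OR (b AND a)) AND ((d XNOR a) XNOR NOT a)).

Substituting: ((1 OR (1 AND 1)) AND ((0 XNOR 1) XNOR NOT 1))
= 1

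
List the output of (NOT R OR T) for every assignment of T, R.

T | R | Output
--------------
0 | 0 | 1
0 | 1 | 0
1 | 0 | 1
1 | 1 | 1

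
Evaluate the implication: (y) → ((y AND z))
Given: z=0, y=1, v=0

Antecedent (y) = 1; consequent ((y AND z)) = 0.
1 → 0 = 0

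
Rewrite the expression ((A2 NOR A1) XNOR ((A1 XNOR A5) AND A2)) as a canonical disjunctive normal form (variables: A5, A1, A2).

(NOT A5 AND A1 AND NOT A2) OR (NOT A5 AND A1 AND A2) OR (A5 AND NOT A1 AND A2) OR (A5 AND A1 AND NOT A2)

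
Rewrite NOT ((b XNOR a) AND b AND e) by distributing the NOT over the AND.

NOT (b XNOR a) OR NOT b OR NOT e
De Morgan's: NOT(AND of terms) = OR of negations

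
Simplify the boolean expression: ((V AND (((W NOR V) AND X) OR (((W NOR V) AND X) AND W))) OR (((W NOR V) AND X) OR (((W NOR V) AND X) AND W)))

By absorption (E OR (E AND v) = E) then absorption (E OR (E AND v) = E):
= ((W NOR V) AND X)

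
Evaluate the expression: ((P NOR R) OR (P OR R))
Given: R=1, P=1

Substituting: ((1 NOR 1) OR (1 OR 1))
= 1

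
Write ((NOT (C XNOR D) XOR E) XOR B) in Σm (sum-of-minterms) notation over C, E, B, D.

Σm(1, 2, 4, 7, 8, 11, 13, 14) = (NOT C AND NOT E AND NOT B AND D) OR (NOT C AND NOT E AND B AND NOT D) OR (NOT C AND E AND NOT B AND NOT D) OR (NOT C AND E AND B AND D) OR (C AND NOT E AND NOT B AND NOT D) OR (C AND NOT E AND B AND D) OR (C AND E AND NOT B AND D) OR (C AND E AND B AND NOT D)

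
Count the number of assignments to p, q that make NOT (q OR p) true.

Satisfying assignments: (0,0)
Count: 1 out of 4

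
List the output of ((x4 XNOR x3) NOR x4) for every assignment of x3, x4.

x3 | x4 | Output
----------------
0 | 0 | 0
0 | 1 | 0
1 | 0 | 1
1 | 1 | 0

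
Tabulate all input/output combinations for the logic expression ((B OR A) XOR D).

D | A | B | Output
------------------
0 | 0 | 0 | 0
0 | 0 | 1 | 1
0 | 1 | 0 | 1
0 | 1 | 1 | 1
1 | 0 | 0 | 1
1 | 0 | 1 | 0
1 | 1 | 0 | 0
1 | 1 | 1 | 0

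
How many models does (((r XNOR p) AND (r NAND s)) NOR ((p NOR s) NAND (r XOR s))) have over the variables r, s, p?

Satisfying assignments: (1,0,0)
Count: 1 out of 8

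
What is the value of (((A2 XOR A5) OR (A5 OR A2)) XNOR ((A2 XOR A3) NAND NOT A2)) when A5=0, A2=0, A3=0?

Substituting: (((0 XOR 0) OR (0 OR 0)) XNOR ((0 XOR 0) NAND NOT 0))
= 0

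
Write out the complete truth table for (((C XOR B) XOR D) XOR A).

D | A | C | B | Output
----------------------
0 | 0 | 0 | 0 | 0
0 | 0 | 0 | 1 | 1
0 | 0 | 1 | 0 | 1
0 | 0 | 1 | 1 | 0
0 | 1 | 0 | 0 | 1
0 | 1 | 0 | 1 | 0
0 | 1 | 1 | 0 | 0
0 | 1 | 1 | 1 | 1
1 | 0 | 0 | 0 | 1
1 | 0 | 0 | 1 | 0
1 | 0 | 1 | 0 | 0
1 | 0 | 1 | 1 | 1
1 | 1 | 0 | 0 | 0
1 | 1 | 0 | 1 | 1
1 | 1 | 1 | 0 | 1
1 | 1 | 1 | 1 | 0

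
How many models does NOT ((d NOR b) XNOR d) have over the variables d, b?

Satisfying assignments: (0,0), (1,0), (1,1)
Count: 3 out of 4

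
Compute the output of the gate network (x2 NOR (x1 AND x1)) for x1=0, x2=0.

Substituting: (0 NOR (0 AND 0))
= 1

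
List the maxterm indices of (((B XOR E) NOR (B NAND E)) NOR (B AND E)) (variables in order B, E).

ΠM(3) = (NOT B OR NOT E)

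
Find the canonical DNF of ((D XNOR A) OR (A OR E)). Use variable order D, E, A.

(NOT D AND NOT E AND NOT A) OR (NOT D AND NOT E AND A) OR (NOT D AND E AND NOT A) OR (NOT D AND E AND A) OR (D AND NOT E AND A) OR (D AND E AND NOT A) OR (D AND E AND A)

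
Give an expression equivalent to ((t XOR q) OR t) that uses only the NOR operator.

((((((t NOR q) NOR (t NOR q)) NOR ((t NOR q) NOR (t NOR q))) NOR ((((t NOR t) NOR (q NOR q)) NOR ((t NOR t) NOR (q NOR q))) NOR (((t NOR t) NOR (q NOR q)) NOR ((t NOR t) NOR (q NOR q))))) NOR t) NOR (((((t NOR q) NOR (t NOR q)) NOR ((t NOR q) NOR (t NOR q))) NOR ((((t NOR t) NOR (q NOR q)) NOR ((t NOR t) NOR (q NOR q))) NOR (((t NOR t) NOR (q NOR q)) NOR ((t NOR t) NOR (q NOR q))))) NOR t))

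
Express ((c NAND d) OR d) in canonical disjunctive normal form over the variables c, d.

(NOT c AND NOT d) OR (NOT c AND d) OR (c AND NOT d) OR (c AND d)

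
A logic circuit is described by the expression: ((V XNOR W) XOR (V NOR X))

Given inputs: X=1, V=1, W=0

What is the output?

Substituting: ((1 XNOR 0) XOR (1 NOR 1))
= 0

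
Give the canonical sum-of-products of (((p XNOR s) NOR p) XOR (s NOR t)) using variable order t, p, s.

Σm(0, 1, 2, 5) = (NOT t AND NOT p AND NOT s) OR (NOT t AND NOT p AND s) OR (NOT t AND p AND NOT s) OR (t AND NOT p AND s)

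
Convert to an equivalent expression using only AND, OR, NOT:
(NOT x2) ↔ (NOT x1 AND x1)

((NOT x2) AND (NOT x1 AND x1)) OR (x2 AND NOT (NOT x1 AND x1))
(Biconditional = both true or both false)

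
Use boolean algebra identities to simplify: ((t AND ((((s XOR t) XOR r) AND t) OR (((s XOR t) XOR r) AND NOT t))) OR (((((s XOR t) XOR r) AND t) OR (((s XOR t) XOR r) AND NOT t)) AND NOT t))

By distribution ((E AND v) OR (E AND NOT v) = E) then distribution ((E AND v) OR (E AND NOT v) = E):
= ((s XOR t) XOR r)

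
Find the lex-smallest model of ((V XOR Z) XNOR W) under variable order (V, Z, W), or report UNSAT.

V=0, Z=0, W=0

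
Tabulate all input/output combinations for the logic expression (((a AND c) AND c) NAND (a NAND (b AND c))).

b | a | c | Output
------------------
0 | 0 | 0 | 1
0 | 0 | 1 | 1
0 | 1 | 0 | 1
0 | 1 | 1 | 0
1 | 0 | 0 | 1
1 | 0 | 1 | 1
1 | 1 | 0 | 1
1 | 1 | 1 | 1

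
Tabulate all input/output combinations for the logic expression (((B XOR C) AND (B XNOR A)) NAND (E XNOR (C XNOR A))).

E | A | C | B | Output
----------------------
0 | 0 | 0 | 0 | 1
0 | 0 | 0 | 1 | 1
0 | 0 | 1 | 0 | 0
0 | 0 | 1 | 1 | 1
0 | 1 | 0 | 0 | 1
0 | 1 | 0 | 1 | 0
0 | 1 | 1 | 0 | 1
0 | 1 | 1 | 1 | 1
1 | 0 | 0 | 0 | 1
1 | 0 | 0 | 1 | 1
1 | 0 | 1 | 0 | 1
1 | 0 | 1 | 1 | 1
1 | 1 | 0 | 0 | 1
1 | 1 | 0 | 1 | 1
1 | 1 | 1 | 0 | 1
1 | 1 | 1 | 1 | 1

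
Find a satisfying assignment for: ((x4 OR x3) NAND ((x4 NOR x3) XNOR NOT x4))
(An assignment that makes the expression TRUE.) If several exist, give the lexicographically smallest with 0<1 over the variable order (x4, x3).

x4=0, x3=0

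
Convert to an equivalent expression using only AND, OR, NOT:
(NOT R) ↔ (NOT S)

((NOT R) AND (NOT S)) OR (R AND S)
(Biconditional = both true or both false)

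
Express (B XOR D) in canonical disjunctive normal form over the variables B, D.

(NOT B AND D) OR (B AND NOT D)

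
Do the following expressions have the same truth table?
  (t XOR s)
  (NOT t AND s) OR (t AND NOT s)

Yes, they are equivalent — the two output columns agree on all 4 assignments:
t | s | Expression 1 | Expression 2
-----------------------------------
0 | 0 | 0 | 0
0 | 1 | 1 | 1
1 | 0 | 1 | 1
1 | 1 | 0 | 0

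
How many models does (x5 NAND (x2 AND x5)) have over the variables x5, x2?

Satisfying assignments: (0,0), (0,1), (1,0)
Count: 3 out of 4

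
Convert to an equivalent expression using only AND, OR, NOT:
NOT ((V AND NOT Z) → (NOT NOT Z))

(V AND NOT Z) AND NOT Z
(Negated implication: NOT(A → B) = A AND NOT B)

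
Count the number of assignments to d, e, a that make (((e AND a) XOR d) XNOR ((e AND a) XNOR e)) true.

Satisfying assignments: (0,1,0), (0,1,1), (1,0,0), (1,0,1)
Count: 4 out of 8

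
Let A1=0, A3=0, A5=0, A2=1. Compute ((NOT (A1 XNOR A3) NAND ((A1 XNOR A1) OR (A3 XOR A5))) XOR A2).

Substituting: ((NOT (0 XNOR 0) NAND ((0 XNOR 0) OR (0 XOR 0))) XOR 1)
= 0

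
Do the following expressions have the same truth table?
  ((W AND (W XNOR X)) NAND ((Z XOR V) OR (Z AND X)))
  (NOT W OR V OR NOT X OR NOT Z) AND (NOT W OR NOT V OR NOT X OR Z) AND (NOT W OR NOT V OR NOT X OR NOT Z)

Yes, they are equivalent — the two output columns agree on all 16 assignments:
W | V | X | Z | Expression 1 | Expression 2
-------------------------------------------
0 | 0 | 0 | 0 | 1 | 1
0 | 0 | 0 | 1 | 1 | 1
0 | 0 | 1 | 0 | 1 | 1
0 | 0 | 1 | 1 | 1 | 1
0 | 1 | 0 | 0 | 1 | 1
0 | 1 | 0 | 1 | 1 | 1
0 | 1 | 1 | 0 | 1 | 1
0 | 1 | 1 | 1 | 1 | 1
1 | 0 | 0 | 0 | 1 | 1
1 | 0 | 0 | 1 | 1 | 1
1 | 0 | 1 | 0 | 1 | 1
1 | 0 | 1 | 1 | 0 | 0
1 | 1 | 0 | 0 | 1 | 1
1 | 1 | 0 | 1 | 1 | 1
1 | 1 | 1 | 0 | 0 | 0
1 | 1 | 1 | 1 | 0 | 0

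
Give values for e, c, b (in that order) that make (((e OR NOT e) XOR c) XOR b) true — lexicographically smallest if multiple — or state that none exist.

e=0, c=0, b=0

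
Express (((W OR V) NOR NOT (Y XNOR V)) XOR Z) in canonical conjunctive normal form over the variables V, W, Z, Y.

(V OR W OR Z OR NOT Y) AND (V OR W OR NOT Z OR Y) AND (V OR NOT W OR Z OR Y) AND (V OR NOT W OR Z OR NOT Y) AND (NOT V OR W OR Z OR Y) AND (NOT V OR W OR Z OR NOT Y) AND (NOT V OR NOT W OR Z OR Y) AND (NOT V OR NOT W OR Z OR NOT Y)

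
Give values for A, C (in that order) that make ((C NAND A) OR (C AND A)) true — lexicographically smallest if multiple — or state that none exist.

A=0, C=0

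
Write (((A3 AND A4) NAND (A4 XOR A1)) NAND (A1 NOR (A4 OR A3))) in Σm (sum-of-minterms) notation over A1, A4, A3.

Σm(1, 2, 3, 4, 5, 6, 7) = (NOT A1 AND NOT A4 AND A3) OR (NOT A1 AND A4 AND NOT A3) OR (NOT A1 AND A4 AND A3) OR (A1 AND NOT A4 AND NOT A3) OR (A1 AND NOT A4 AND A3) OR (A1 AND A4 AND NOT A3) OR (A1 AND A4 AND A3)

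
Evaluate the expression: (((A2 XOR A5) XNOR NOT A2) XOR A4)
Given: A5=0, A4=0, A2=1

Substituting: (((1 XOR 0) XNOR NOT 1) XOR 0)
= 0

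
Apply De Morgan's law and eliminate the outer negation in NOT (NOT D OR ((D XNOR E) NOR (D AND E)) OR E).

D AND NOT ((D XNOR E) NOR (D AND E)) AND NOT E
De Morgan's: NOT(OR of terms) = AND of negations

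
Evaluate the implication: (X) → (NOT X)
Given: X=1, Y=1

Antecedent (X) = 1; consequent (NOT X) = 0.
1 → 0 = 0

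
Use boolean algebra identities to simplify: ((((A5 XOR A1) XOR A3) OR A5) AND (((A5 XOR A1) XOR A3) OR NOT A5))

By distribution ((E OR v) AND (E OR NOT v) = E):
= ((A5 XOR A1) XOR A3)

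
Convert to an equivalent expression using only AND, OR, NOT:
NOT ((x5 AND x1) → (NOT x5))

(x5 AND x1) AND x5
(Negated implication: NOT(A → B) = A AND NOT B)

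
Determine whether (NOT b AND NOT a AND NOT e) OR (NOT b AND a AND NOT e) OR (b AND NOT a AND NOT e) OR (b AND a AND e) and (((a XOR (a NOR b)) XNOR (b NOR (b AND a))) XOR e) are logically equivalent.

Yes, they are equivalent — the two output columns agree on all 8 assignments:
b | a | e | Expression 1 | Expression 2
---------------------------------------
0 | 0 | 0 | 1 | 1
0 | 0 | 1 | 0 | 0
0 | 1 | 0 | 1 | 1
0 | 1 | 1 | 0 | 0
1 | 0 | 0 | 1 | 1
1 | 0 | 1 | 0 | 0
1 | 1 | 0 | 0 | 0
1 | 1 | 1 | 1 | 1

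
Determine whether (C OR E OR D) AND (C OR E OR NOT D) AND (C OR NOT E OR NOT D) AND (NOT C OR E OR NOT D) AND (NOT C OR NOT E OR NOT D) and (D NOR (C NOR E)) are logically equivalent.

Yes, they are equivalent — the two output columns agree on all 8 assignments:
C | E | D | Expression 1 | Expression 2
---------------------------------------
0 | 0 | 0 | 0 | 0
0 | 0 | 1 | 0 | 0
0 | 1 | 0 | 1 | 1
0 | 1 | 1 | 0 | 0
1 | 0 | 0 | 1 | 1
1 | 0 | 1 | 0 | 0
1 | 1 | 0 | 1 | 1
1 | 1 | 1 | 0 | 0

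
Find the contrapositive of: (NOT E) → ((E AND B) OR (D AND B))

Contrapositive: NOT ((E AND B) OR (D AND B)) → E
Note: A statement and its contrapositive are logically equivalent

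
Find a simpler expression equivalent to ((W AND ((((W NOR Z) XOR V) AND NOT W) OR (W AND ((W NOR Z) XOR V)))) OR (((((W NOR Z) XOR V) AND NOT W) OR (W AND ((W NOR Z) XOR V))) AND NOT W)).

By distribution ((E AND v) OR (E AND NOT v) = E) then distribution ((E AND v) OR (E AND NOT v) = E):
= ((W NOR Z) XOR V)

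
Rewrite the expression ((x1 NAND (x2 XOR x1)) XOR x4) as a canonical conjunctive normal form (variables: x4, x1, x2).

(x4 OR NOT x1 OR x2) AND (NOT x4 OR x1 OR x2) AND (NOT x4 OR x1 OR NOT x2) AND (NOT x4 OR NOT x1 OR NOT x2)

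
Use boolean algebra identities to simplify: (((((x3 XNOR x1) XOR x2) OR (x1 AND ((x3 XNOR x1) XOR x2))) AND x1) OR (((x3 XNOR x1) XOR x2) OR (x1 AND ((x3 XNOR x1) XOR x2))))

By absorption (E OR (E AND v) = E) then absorption (E OR (E AND v) = E):
= ((x3 XNOR x1) XOR x2)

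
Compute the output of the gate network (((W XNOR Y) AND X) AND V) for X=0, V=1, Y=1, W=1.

Substituting: (((1 XNOR 1) AND 0) AND 1)
= 0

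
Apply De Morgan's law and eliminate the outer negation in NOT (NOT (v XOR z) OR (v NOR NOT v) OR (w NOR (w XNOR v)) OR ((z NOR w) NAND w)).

(v XOR z) AND NOT (v NOR NOT v) AND NOT (w NOR (w XNOR v)) AND NOT ((z NOR w) NAND w)
De Morgan's: NOT(OR of terms) = AND of negations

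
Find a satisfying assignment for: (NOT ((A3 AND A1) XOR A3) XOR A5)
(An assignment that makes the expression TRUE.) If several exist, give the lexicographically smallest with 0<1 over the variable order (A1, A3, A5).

A1=0, A3=0, A5=0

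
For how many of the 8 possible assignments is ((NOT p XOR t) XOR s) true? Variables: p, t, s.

Satisfying assignments: (0,0,0), (0,1,1), (1,0,1), (1,1,0)
Count: 4 out of 8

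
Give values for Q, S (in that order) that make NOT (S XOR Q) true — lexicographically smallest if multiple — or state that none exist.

Q=0, S=0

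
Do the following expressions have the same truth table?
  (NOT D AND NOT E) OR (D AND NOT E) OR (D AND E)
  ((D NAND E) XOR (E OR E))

Yes, they are equivalent — the two output columns agree on all 4 assignments:
D | E | Expression 1 | Expression 2
-----------------------------------
0 | 0 | 1 | 1
0 | 1 | 0 | 0
1 | 0 | 1 | 1
1 | 1 | 1 | 1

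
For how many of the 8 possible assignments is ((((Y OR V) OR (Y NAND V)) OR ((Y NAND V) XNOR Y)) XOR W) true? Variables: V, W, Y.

Satisfying assignments: (0,0,0), (0,0,1), (1,0,0), (1,0,1)
Count: 4 out of 8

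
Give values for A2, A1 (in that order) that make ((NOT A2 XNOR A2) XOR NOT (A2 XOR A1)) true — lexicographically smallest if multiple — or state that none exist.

A2=0, A1=0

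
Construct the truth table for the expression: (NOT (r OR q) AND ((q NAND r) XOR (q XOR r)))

r | q | Output
--------------
0 | 0 | 1
0 | 1 | 0
1 | 0 | 0
1 | 1 | 0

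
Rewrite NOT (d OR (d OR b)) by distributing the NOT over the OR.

NOT d AND NOT (d OR b)
De Morgan's: NOT(OR of terms) = AND of negations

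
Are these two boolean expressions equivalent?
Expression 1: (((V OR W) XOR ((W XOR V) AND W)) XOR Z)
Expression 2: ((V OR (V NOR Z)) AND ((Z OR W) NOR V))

No. Counterexample: with V=0, Z=0, W=0, Expression 1 = 0 but Expression 2 = 1.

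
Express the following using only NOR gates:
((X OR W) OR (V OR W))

((((X NOR W) NOR (X NOR W)) NOR ((V NOR W) NOR (V NOR W))) NOR (((X NOR W) NOR (X NOR W)) NOR ((V NOR W) NOR (V NOR W))))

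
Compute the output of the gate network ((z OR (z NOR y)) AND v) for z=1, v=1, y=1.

Substituting: ((1 OR (1 NOR 1)) AND 1)
= 1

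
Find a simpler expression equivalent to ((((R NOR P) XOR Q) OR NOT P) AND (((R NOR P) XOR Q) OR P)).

By distribution ((E OR v) AND (E OR NOT v) = E):
= ((R NOR P) XOR Q)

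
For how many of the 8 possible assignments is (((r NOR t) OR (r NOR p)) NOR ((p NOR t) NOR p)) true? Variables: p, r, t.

Satisfying assignments: (0,1,0), (1,0,1), (1,1,0), (1,1,1)
Count: 4 out of 8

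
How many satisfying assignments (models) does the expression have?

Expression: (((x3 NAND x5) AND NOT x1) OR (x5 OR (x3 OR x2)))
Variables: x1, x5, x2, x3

Satisfying assignments: (0,0,0,0), (0,0,0,1), (0,0,1,0), (0,0,1,1), (0,1,0,0), (0,1,0,1), (0,1,1,0), (0,1,1,1), (1,0,0,1), (1,0,1,0), (1,0,1,1), (1,1,0,0), (1,1,0,1), (1,1,1,0), (1,1,1,1)
Count: 15 out of 16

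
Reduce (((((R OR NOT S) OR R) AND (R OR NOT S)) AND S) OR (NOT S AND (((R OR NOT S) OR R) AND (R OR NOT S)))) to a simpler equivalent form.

By distribution ((E AND v) OR (E AND NOT v) = E) then absorption (E AND (E OR v) = E):
= (R OR NOT S)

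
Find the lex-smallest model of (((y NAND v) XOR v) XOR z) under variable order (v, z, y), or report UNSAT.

v=0, z=0, y=0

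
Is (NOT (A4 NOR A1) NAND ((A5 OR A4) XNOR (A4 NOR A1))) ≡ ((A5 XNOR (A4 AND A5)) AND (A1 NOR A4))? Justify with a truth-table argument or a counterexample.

No. Counterexample: with A5=0, A1=0, A4=1, Expression 1 = 1 but Expression 2 = 0.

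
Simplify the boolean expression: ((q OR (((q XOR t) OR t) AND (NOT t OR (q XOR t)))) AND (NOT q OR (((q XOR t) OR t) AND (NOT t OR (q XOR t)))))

By distribution ((E OR v) AND (E OR NOT v) = E) then distribution ((E OR v) AND (E OR NOT v) = E):
= (q XOR t)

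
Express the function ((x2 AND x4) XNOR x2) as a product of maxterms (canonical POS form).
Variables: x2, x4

ΠM(2) = (NOT x2 OR x4)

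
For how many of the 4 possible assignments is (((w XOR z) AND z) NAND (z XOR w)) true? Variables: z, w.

Satisfying assignments: (0,0), (0,1), (1,1)
Count: 3 out of 4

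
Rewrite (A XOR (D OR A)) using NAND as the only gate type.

((A NAND (A NAND ((D NAND D) NAND (A NAND A)))) NAND (((D NAND D) NAND (A NAND A)) NAND (A NAND ((D NAND D) NAND (A NAND A)))))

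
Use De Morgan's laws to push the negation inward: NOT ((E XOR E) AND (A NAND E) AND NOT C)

NOT (E XOR E) OR NOT (A NAND E) OR C
De Morgan's: NOT(AND of terms) = OR of negations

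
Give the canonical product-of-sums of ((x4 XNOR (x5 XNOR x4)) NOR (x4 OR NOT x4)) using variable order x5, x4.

ΠM(0, 1, 2, 3) = (x5 OR x4) AND (x5 OR NOT x4) AND (NOT x5 OR x4) AND (NOT x5 OR NOT x4)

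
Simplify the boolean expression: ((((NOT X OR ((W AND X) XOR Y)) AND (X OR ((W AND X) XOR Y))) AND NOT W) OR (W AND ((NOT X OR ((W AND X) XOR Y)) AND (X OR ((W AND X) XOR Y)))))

By distribution ((E AND v) OR (E AND NOT v) = E) then distribution ((E OR v) AND (E OR NOT v) = E):
= ((W AND X) XOR Y)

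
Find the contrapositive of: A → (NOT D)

Contrapositive: D → NOT A
Note: A statement and its contrapositive are logically equivalent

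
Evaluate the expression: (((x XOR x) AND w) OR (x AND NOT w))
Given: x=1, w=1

Substituting: (((1 XOR 1) AND 1) OR (1 AND NOT 1))
= 0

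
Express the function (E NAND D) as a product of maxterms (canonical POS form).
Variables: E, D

ΠM(3) = (NOT E OR NOT D)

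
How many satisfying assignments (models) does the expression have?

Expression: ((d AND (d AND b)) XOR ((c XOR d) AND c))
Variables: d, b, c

Satisfying assignments: (0,0,1), (0,1,1), (1,1,0), (1,1,1)
Count: 4 out of 8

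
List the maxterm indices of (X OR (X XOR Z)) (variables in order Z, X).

ΠM(0) = (Z OR X)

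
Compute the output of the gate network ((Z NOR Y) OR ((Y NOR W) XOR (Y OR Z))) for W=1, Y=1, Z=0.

Substituting: ((0 NOR 1) OR ((1 NOR 1) XOR (1 OR 0)))
= 1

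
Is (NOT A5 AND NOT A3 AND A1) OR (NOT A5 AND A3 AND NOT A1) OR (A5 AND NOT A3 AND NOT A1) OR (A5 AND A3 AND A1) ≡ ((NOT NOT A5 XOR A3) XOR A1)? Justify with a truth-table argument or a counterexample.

Yes, they are equivalent — the two output columns agree on all 8 assignments:
A5 | A3 | A1 | Expression 1 | Expression 2
------------------------------------------
0 | 0 | 0 | 0 | 0
0 | 0 | 1 | 1 | 1
0 | 1 | 0 | 1 | 1
0 | 1 | 1 | 0 | 0
1 | 0 | 0 | 1 | 1
1 | 0 | 1 | 0 | 0
1 | 1 | 0 | 0 | 0
1 | 1 | 1 | 1 | 1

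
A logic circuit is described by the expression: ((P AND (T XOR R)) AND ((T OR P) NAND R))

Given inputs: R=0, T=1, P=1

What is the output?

Substituting: ((1 AND (1 XOR 0)) AND ((1 OR 1) NAND 0))
= 1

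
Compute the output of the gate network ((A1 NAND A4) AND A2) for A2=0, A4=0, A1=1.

Substituting: ((1 NAND 0) AND 0)
= 0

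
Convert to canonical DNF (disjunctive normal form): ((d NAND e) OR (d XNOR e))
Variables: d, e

(NOT d AND NOT e) OR (NOT d AND e) OR (d AND NOT e) OR (d AND e)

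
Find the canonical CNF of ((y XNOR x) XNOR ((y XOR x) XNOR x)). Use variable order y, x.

(y OR NOT x) AND (NOT y OR NOT x)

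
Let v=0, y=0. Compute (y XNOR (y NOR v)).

Substituting: (0 XNOR (0 NOR 0))
= 0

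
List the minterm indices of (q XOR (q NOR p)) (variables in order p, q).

Σm(0, 1, 3) = (NOT p AND NOT q) OR (NOT p AND q) OR (p AND q)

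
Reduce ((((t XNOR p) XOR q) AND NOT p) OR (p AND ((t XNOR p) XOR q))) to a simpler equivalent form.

By distribution ((E AND v) OR (E AND NOT v) = E):
= ((t XNOR p) XOR q)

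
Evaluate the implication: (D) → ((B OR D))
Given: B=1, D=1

Antecedent (D) = 1; consequent ((B OR D)) = 1.
1 → 1 = 1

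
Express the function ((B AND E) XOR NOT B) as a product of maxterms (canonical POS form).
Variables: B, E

ΠM(2) = (NOT B OR E)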